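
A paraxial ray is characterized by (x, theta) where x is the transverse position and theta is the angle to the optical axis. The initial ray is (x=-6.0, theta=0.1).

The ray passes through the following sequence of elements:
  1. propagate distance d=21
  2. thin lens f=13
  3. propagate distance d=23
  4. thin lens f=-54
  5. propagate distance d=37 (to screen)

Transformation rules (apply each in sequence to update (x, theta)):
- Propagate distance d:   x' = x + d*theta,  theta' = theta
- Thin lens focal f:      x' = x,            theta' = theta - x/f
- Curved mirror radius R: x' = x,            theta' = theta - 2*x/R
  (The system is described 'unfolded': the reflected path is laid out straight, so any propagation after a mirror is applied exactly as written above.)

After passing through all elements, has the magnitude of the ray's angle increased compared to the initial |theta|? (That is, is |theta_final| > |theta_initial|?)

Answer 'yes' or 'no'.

Answer: yes

Derivation:
Initial: x=-6.0000 theta=0.1000
After 1 (propagate distance d=21): x=-3.9000 theta=0.1000
After 2 (thin lens f=13): x=-3.9000 theta=0.4000
After 3 (propagate distance d=23): x=5.3000 theta=0.4000
After 4 (thin lens f=-54): x=5.3000 theta=269/540 (≈0.4981)
After 5 (propagate distance d=37 (to screen)): x=2563/108 (≈23.7315) theta=269/540 (≈0.4981)
|theta_initial|=0.1000 |theta_final|=269/540 (≈0.4981) -> increased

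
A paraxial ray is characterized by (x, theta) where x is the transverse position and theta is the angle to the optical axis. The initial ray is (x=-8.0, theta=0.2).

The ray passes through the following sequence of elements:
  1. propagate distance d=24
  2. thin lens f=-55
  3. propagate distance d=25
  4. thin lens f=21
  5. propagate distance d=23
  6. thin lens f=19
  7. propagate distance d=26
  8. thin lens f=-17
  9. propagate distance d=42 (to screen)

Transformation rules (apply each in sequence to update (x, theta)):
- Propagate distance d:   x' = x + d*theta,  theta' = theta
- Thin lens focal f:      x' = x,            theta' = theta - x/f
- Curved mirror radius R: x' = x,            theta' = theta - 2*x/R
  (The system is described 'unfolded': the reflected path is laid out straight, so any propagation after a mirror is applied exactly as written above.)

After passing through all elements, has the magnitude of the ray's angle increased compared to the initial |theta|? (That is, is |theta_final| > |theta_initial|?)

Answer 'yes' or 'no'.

Answer: no

Derivation:
Initial: x=-8.0000 theta=0.2000
After 1 (propagate distance d=24): x=-3.2000 theta=0.2000
After 2 (thin lens f=-55): x=-3.2000 theta=39/275 (≈0.1418)
After 3 (propagate distance d=25): x=19/55 (≈0.3455) theta=39/275 (≈0.1418)
After 4 (thin lens f=21): x=19/55 (≈0.3455) theta=724/5775 (≈0.1254)
After 5 (propagate distance d=23): x=18647/5775 (≈3.2289) theta=724/5775 (≈0.1254)
After 6 (thin lens f=19): x=18647/5775 (≈3.2289) theta=-4891/109725 (≈-0.0446)
After 7 (propagate distance d=26): x=75709/36575 (≈2.0700) theta=-4891/109725 (≈-0.0446)
After 8 (thin lens f=-17): x=75709/36575 (≈2.0700) theta=28796/373065 (≈0.0772)
After 9 (propagate distance d=42 (to screen)): x=3302773/621775 (≈5.3118) theta=28796/373065 (≈0.0772)
|theta_initial|=0.2000 |theta_final|=28796/373065 (≈0.0772) -> not increased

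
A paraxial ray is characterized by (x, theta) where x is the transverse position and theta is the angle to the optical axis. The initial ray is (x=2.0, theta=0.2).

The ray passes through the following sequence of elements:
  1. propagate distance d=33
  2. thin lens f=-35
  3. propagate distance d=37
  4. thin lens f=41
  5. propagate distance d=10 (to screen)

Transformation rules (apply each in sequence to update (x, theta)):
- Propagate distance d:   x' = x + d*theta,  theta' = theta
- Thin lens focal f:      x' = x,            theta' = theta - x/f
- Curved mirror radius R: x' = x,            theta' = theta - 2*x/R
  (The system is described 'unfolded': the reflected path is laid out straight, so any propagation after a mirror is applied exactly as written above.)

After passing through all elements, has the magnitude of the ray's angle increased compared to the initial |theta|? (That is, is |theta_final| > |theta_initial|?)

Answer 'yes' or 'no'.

Answer: no

Derivation:
Initial: x=2.0000 theta=0.2000
After 1 (propagate distance d=33): x=8.6000 theta=0.2000
After 2 (thin lens f=-35): x=8.6000 theta=78/175 (≈0.4457)
After 3 (propagate distance d=37): x=4391/175 (≈25.0914) theta=78/175 (≈0.4457)
After 4 (thin lens f=41): x=4391/175 (≈25.0914) theta=-1193/7175 (≈-0.1663)
After 5 (propagate distance d=10 (to screen)): x=168101/7175 (≈23.4287) theta=-1193/7175 (≈-0.1663)
|theta_initial|=0.2000 |theta_final|=1193/7175 (≈0.1663) -> not increased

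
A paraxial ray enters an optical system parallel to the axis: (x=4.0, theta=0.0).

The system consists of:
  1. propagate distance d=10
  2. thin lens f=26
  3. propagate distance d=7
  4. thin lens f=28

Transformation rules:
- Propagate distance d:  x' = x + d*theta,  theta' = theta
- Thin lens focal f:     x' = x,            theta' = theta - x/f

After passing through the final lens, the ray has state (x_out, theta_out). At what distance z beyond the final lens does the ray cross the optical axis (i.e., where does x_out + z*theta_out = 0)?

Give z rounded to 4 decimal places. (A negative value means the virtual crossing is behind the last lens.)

Initial: x=4.0000 theta=0.0000
After 1 (propagate distance d=10): x=4.0000 theta=0.0000
After 2 (thin lens f=26): x=4.0000 theta=-2/13 (≈-0.1538)
After 3 (propagate distance d=7): x=38/13 (≈2.9231) theta=-2/13 (≈-0.1538)
After 4 (thin lens f=28): x=38/13 (≈2.9231) theta=-47/182 (≈-0.2582)
z_focus = -x_out/theta_out = -(38/13)/(-47/182) = 532/47 ≈ 11.3191
Rounded to 4 decimal places: z = 11.3191

Answer: 11.3191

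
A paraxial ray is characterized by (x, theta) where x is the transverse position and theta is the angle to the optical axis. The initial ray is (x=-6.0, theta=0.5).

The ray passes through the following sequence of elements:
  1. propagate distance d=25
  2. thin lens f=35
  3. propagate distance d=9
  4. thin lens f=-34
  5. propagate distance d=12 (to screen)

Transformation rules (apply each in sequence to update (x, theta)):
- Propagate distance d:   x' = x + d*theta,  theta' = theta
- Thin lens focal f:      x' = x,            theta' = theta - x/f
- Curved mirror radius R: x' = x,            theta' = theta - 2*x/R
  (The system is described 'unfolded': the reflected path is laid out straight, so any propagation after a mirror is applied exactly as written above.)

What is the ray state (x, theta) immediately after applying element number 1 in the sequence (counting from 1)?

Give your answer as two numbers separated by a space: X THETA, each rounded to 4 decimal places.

Initial: x=-6.0000 theta=0.5000
After 1 (propagate distance d=25): x=6.5000 theta=0.5000
Rounded to 4 decimal places: x = 6.5000, theta = 0.5000

Answer: 6.5000 0.5000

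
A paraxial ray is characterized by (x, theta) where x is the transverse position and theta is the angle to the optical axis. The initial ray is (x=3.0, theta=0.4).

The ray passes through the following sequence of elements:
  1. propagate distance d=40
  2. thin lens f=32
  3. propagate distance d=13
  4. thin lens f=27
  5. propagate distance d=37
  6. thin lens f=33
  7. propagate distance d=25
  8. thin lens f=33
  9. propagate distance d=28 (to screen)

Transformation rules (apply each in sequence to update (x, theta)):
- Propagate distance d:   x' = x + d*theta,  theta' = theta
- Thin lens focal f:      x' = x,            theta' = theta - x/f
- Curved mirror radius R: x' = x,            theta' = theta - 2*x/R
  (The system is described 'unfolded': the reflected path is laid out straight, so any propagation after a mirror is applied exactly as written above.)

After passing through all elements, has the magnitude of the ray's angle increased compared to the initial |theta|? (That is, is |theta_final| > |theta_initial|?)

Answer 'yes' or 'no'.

Initial: x=3.0000 theta=0.4000
After 1 (propagate distance d=40): x=19.0000 theta=0.4000
After 2 (thin lens f=32): x=19.0000 theta=-31/160 (≈-0.1938)
After 3 (propagate distance d=13): x=2637/160 (≈16.4813) theta=-31/160 (≈-0.1938)
After 4 (thin lens f=27): x=2637/160 (≈16.4813) theta=-193/240 (≈-0.8042)
After 5 (propagate distance d=37): x=-6371/480 (≈-13.2729) theta=-193/240 (≈-0.8042)
After 6 (thin lens f=33): x=-6371/480 (≈-13.2729) theta=-6367/15840 (≈-0.4020)
After 7 (propagate distance d=25): x=-184709/7920 (≈-23.3218) theta=-6367/15840 (≈-0.4020)
After 8 (thin lens f=33): x=-184709/7920 (≈-23.3218) theta=159307/522720 (≈0.3048)
After 9 (propagate distance d=28 (to screen)): x=-3865099/261360 (≈-14.7884) theta=159307/522720 (≈0.3048)
|theta_initial|=0.4000 |theta_final|=159307/522720 (≈0.3048) -> not increased

Answer: no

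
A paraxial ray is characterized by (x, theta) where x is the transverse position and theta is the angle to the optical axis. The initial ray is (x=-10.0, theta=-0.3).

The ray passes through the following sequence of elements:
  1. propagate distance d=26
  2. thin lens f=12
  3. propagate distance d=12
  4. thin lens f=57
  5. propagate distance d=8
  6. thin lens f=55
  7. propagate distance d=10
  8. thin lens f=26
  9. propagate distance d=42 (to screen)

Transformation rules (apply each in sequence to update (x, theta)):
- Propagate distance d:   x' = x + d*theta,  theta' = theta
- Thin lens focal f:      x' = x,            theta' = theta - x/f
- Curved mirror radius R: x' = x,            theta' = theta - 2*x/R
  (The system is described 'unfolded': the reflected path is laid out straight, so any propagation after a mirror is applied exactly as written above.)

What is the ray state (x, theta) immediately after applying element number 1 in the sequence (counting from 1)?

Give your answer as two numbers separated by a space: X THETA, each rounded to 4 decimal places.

Answer: -17.8000 -0.3000

Derivation:
Initial: x=-10.0000 theta=-0.3000
After 1 (propagate distance d=26): x=-17.8000 theta=-0.3000
Rounded to 4 decimal places: x = -17.8000, theta = -0.3000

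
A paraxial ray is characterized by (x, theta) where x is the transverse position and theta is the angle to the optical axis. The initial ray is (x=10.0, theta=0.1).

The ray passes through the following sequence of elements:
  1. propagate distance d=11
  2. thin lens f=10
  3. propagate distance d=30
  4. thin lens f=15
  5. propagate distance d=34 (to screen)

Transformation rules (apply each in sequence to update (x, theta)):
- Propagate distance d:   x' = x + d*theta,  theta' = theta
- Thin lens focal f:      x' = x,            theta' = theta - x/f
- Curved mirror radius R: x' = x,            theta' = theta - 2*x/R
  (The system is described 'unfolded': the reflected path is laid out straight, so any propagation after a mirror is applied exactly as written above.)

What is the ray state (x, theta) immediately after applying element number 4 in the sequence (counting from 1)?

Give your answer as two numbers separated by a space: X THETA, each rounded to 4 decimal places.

Answer: -19.2000 0.2700

Derivation:
Initial: x=10.0000 theta=0.1000
After 1 (propagate distance d=11): x=11.1000 theta=0.1000
After 2 (thin lens f=10): x=11.1000 theta=-1.0100
After 3 (propagate distance d=30): x=-19.2000 theta=-1.0100
After 4 (thin lens f=15): x=-19.2000 theta=0.2700
Rounded to 4 decimal places: x = -19.2000, theta = 0.2700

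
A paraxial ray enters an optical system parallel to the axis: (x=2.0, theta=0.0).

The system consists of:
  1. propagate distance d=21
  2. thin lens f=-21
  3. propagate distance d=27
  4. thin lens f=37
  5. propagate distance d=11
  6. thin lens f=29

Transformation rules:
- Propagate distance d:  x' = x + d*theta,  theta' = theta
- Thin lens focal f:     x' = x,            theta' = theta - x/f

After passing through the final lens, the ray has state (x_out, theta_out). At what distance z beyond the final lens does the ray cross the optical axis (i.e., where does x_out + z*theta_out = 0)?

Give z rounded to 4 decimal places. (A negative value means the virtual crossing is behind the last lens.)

Initial: x=2.0000 theta=0.0000
After 1 (propagate distance d=21): x=2.0000 theta=0.0000
After 2 (thin lens f=-21): x=2.0000 theta=2/21 (≈0.0952)
After 3 (propagate distance d=27): x=32/7 (≈4.5714) theta=2/21 (≈0.0952)
After 4 (thin lens f=37): x=32/7 (≈4.5714) theta=-22/777 (≈-0.0283)
After 5 (propagate distance d=11): x=3310/777 (≈4.2600) theta=-22/777 (≈-0.0283)
After 6 (thin lens f=29): x=3310/777 (≈4.2600) theta=-188/1073 (≈-0.1752)
z_focus = -x_out/theta_out = -(3310/777)/(-188/1073) = 47995/1974 ≈ 24.3136
Rounded to 4 decimal places: z = 24.3136

Answer: 24.3136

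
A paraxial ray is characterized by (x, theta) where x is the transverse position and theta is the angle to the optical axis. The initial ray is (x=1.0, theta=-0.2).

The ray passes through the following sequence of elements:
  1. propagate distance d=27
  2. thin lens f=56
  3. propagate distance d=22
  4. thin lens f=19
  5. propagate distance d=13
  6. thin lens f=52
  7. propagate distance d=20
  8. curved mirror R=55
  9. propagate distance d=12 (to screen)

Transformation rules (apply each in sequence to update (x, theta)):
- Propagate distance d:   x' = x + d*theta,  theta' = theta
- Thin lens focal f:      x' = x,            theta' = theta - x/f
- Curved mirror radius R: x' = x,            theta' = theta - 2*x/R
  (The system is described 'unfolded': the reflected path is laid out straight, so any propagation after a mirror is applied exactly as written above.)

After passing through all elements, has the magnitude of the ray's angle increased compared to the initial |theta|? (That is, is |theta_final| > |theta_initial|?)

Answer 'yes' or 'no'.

Initial: x=1.0000 theta=-0.2000
After 1 (propagate distance d=27): x=-4.4000 theta=-0.2000
After 2 (thin lens f=56): x=-4.4000 theta=-17/140 (≈-0.1214)
After 3 (propagate distance d=22): x=-99/14 (≈-7.0714) theta=-17/140 (≈-0.1214)
After 4 (thin lens f=19): x=-99/14 (≈-7.0714) theta=667/2660 (≈0.2508)
After 5 (propagate distance d=13): x=-10139/2660 (≈-3.8117) theta=667/2660 (≈0.2508)
After 6 (thin lens f=52): x=-10139/2660 (≈-3.8117) theta=44823/138320 (≈0.3241)
After 7 (propagate distance d=20): x=23077/8645 (≈2.6694) theta=44823/138320 (≈0.3241)
After 8 (curved mirror R=55): x=23077/8645 (≈2.6694) theta=1726801/7607600 (≈0.2270)
After 9 (propagate distance d=12 (to screen)): x=10257343/1901900 (≈5.3932) theta=1726801/7607600 (≈0.2270)
|theta_initial|=0.2000 |theta_final|=1726801/7607600 (≈0.2270) -> increased

Answer: yes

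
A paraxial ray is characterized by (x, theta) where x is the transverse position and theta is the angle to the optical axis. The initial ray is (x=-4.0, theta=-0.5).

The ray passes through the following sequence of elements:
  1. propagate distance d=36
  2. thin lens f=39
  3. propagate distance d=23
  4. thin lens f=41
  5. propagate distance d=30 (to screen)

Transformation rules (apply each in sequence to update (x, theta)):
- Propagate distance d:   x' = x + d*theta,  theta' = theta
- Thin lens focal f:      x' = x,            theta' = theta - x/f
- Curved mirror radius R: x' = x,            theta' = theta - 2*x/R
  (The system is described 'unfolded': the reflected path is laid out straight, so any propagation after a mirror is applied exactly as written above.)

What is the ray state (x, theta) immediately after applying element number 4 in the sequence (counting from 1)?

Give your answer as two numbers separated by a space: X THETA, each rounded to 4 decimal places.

Initial: x=-4.0000 theta=-0.5000
After 1 (propagate distance d=36): x=-22.0000 theta=-0.5000
After 2 (thin lens f=39): x=-22.0000 theta=5/78 (≈0.0641)
After 3 (propagate distance d=23): x=-1601/78 (≈-20.5256) theta=5/78 (≈0.0641)
After 4 (thin lens f=41): x=-1601/78 (≈-20.5256) theta=301/533 (≈0.5647)
Rounded to 4 decimal places: x = -20.5256, theta = 0.5647

Answer: -20.5256 0.5647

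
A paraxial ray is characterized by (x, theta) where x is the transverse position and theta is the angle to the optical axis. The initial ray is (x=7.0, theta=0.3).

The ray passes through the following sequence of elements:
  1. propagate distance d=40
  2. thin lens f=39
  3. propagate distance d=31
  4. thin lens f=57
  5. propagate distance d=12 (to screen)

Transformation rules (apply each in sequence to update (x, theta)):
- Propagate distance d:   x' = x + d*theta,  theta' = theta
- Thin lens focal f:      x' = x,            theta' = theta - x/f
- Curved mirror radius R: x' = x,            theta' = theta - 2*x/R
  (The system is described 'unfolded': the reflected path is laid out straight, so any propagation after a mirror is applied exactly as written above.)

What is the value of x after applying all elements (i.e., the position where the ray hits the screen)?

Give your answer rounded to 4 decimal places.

Initial: x=7.0000 theta=0.3000
After 1 (propagate distance d=40): x=19.0000 theta=0.3000
After 2 (thin lens f=39): x=19.0000 theta=-73/390 (≈-0.1872)
After 3 (propagate distance d=31): x=5147/390 (≈13.1974) theta=-73/390 (≈-0.1872)
After 4 (thin lens f=57): x=5147/390 (≈13.1974) theta=-358/855 (≈-0.4187)
After 5 (propagate distance d=12 (to screen)): x=20187/2470 (≈8.1729) theta=-358/855 (≈-0.4187)
Rounded to 4 decimal places: x = 8.1729

Answer: 8.1729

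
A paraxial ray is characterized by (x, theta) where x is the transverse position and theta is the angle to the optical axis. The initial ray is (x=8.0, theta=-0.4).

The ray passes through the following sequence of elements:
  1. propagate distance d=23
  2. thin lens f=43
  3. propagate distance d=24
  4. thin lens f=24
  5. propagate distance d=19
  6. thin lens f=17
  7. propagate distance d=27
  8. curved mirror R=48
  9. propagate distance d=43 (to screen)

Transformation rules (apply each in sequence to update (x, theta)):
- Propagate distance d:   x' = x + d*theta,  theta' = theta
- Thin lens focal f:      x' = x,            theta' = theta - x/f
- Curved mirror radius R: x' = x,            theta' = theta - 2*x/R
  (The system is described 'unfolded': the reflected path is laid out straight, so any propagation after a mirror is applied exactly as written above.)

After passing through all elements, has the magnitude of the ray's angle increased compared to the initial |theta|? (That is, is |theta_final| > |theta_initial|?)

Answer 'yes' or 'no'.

Answer: no

Derivation:
Initial: x=8.0000 theta=-0.4000
After 1 (propagate distance d=23): x=-1.2000 theta=-0.4000
After 2 (thin lens f=43): x=-1.2000 theta=-16/43 (≈-0.3721)
After 3 (propagate distance d=24): x=-2178/215 (≈-10.1302) theta=-16/43 (≈-0.3721)
After 4 (thin lens f=24): x=-2178/215 (≈-10.1302) theta=0.0500
After 5 (propagate distance d=19): x=-1579/172 (≈-9.1802) theta=0.0500
After 6 (thin lens f=17): x=-1579/172 (≈-9.1802) theta=4313/7310 (≈0.5900)
After 7 (propagate distance d=27): x=98687/14620 (≈6.7501) theta=4313/7310 (≈0.5900)
After 8 (curved mirror R=48): x=98687/14620 (≈6.7501) theta=108337/350880 (≈0.3088)
After 9 (propagate distance d=43 (to screen)): x=7026979/350880 (≈20.0267) theta=108337/350880 (≈0.3088)
|theta_initial|=0.4000 |theta_final|=108337/350880 (≈0.3088) -> not increased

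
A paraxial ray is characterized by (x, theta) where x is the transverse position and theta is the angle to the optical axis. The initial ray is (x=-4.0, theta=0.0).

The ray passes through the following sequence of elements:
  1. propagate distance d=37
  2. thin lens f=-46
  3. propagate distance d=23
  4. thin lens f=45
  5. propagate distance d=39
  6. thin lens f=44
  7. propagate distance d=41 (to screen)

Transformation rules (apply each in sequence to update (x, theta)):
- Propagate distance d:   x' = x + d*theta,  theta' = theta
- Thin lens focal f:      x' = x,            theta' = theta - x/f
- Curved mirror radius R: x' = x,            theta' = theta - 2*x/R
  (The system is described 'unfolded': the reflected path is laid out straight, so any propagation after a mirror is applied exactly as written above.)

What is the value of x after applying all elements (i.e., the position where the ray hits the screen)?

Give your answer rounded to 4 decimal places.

Answer: 1.6157

Derivation:
Initial: x=-4.0000 theta=0.0000
After 1 (propagate distance d=37): x=-4.0000 theta=0.0000
After 2 (thin lens f=-46): x=-4.0000 theta=-2/23 (≈-0.0870)
After 3 (propagate distance d=23): x=-6.0000 theta=-2/23 (≈-0.0870)
After 4 (thin lens f=45): x=-6.0000 theta=16/345 (≈0.0464)
After 5 (propagate distance d=39): x=-482/115 (≈-4.1913) theta=16/345 (≈0.0464)
After 6 (thin lens f=44): x=-482/115 (≈-4.1913) theta=215/1518 (≈0.1416)
After 7 (propagate distance d=41 (to screen)): x=12263/7590 (≈1.6157) theta=215/1518 (≈0.1416)
Rounded to 4 decimal places: x = 1.6157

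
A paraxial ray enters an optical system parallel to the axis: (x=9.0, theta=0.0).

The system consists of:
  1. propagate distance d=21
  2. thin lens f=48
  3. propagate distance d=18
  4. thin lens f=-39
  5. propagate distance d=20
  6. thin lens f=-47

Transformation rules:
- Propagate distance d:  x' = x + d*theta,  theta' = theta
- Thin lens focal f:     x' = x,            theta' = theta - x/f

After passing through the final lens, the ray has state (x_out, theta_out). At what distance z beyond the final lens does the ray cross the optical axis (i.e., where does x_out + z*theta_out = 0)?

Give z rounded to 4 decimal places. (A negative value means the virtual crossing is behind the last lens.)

Answer: -82.0635

Derivation:
Initial: x=9.0000 theta=0.0000
After 1 (propagate distance d=21): x=9.0000 theta=0.0000
After 2 (thin lens f=48): x=9.0000 theta=-0.1875
After 3 (propagate distance d=18): x=5.6250 theta=-0.1875
After 4 (thin lens f=-39): x=5.6250 theta=-9/208 (≈-0.0433)
After 5 (propagate distance d=20): x=495/104 (≈4.7596) theta=-9/208 (≈-0.0433)
After 6 (thin lens f=-47): x=495/104 (≈4.7596) theta=567/9776 (≈0.0580)
z_focus = -x_out/theta_out = -(495/104)/(567/9776) = -5170/63 ≈ -82.0635
Rounded to 4 decimal places: z = -82.0635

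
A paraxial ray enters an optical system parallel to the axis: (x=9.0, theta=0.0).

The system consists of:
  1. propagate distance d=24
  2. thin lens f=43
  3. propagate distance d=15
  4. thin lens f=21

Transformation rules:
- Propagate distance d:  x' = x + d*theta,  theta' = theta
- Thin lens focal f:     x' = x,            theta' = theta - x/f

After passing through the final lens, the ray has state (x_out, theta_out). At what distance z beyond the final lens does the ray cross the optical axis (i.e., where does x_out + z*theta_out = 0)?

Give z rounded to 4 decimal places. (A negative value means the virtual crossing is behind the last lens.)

Initial: x=9.0000 theta=0.0000
After 1 (propagate distance d=24): x=9.0000 theta=0.0000
After 2 (thin lens f=43): x=9.0000 theta=-9/43 (≈-0.2093)
After 3 (propagate distance d=15): x=252/43 (≈5.8605) theta=-9/43 (≈-0.2093)
After 4 (thin lens f=21): x=252/43 (≈5.8605) theta=-21/43 (≈-0.4884)
z_focus = -x_out/theta_out = -(252/43)/(-21/43) = 12.0000
Rounded to 4 decimal places: z = 12.0000

Answer: 12.0000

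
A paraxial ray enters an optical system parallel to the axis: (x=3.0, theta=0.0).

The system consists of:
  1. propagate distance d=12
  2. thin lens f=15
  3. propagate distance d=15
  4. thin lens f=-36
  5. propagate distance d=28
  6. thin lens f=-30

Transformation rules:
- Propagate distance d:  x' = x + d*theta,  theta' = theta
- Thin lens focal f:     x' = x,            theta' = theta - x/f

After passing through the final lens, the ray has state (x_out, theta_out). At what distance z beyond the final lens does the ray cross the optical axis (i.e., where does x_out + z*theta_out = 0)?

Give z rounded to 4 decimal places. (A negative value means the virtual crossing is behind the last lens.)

Answer: -14.4828

Derivation:
Initial: x=3.0000 theta=0.0000
After 1 (propagate distance d=12): x=3.0000 theta=0.0000
After 2 (thin lens f=15): x=3.0000 theta=-0.2000
After 3 (propagate distance d=15): x=0.0000 theta=-0.2000
After 4 (thin lens f=-36): x=0.0000 theta=-0.2000
After 5 (propagate distance d=28): x=-5.6000 theta=-0.2000
After 6 (thin lens f=-30): x=-5.6000 theta=-29/75 (≈-0.3867)
z_focus = -x_out/theta_out = -(-5.6000)/(-29/75) = -420/29 ≈ -14.4828
Rounded to 4 decimal places: z = -14.4828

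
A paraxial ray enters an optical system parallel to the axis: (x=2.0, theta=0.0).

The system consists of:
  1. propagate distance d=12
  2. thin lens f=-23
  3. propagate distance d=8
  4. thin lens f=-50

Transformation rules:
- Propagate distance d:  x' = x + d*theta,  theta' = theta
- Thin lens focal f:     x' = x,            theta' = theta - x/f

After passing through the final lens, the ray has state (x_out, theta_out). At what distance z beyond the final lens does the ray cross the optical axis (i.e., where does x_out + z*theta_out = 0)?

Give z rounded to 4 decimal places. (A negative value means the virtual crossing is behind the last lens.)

Answer: -19.1358

Derivation:
Initial: x=2.0000 theta=0.0000
After 1 (propagate distance d=12): x=2.0000 theta=0.0000
After 2 (thin lens f=-23): x=2.0000 theta=2/23 (≈0.0870)
After 3 (propagate distance d=8): x=62/23 (≈2.6957) theta=2/23 (≈0.0870)
After 4 (thin lens f=-50): x=62/23 (≈2.6957) theta=81/575 (≈0.1409)
z_focus = -x_out/theta_out = -(62/23)/(81/575) = -1550/81 ≈ -19.1358
Rounded to 4 decimal places: z = -19.1358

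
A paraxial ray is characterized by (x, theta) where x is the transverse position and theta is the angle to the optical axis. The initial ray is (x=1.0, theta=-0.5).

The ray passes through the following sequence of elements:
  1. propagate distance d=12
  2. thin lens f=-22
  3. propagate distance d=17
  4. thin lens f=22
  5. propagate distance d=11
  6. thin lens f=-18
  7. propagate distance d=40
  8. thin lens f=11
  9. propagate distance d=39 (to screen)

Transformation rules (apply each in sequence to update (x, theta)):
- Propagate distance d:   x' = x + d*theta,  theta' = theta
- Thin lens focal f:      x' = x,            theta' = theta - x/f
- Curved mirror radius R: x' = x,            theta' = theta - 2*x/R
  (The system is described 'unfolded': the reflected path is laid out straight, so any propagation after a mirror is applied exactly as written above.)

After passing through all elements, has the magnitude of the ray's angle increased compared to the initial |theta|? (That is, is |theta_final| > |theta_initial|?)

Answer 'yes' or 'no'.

Initial: x=1.0000 theta=-0.5000
After 1 (propagate distance d=12): x=-5.0000 theta=-0.5000
After 2 (thin lens f=-22): x=-5.0000 theta=-8/11 (≈-0.7273)
After 3 (propagate distance d=17): x=-191/11 (≈-17.3636) theta=-8/11 (≈-0.7273)
After 4 (thin lens f=22): x=-191/11 (≈-17.3636) theta=15/242 (≈0.0620)
After 5 (propagate distance d=11): x=-367/22 (≈-16.6818) theta=15/242 (≈0.0620)
After 6 (thin lens f=-18): x=-367/22 (≈-16.6818) theta=-3767/4356 (≈-0.8648)
After 7 (propagate distance d=40): x=-111673/2178 (≈-51.2732) theta=-3767/4356 (≈-0.8648)
After 8 (thin lens f=11): x=-111673/2178 (≈-51.2732) theta=181909/47916 (≈3.7964)
After 9 (propagate distance d=39 (to screen)): x=4637645/47916 (≈96.7870) theta=181909/47916 (≈3.7964)
|theta_initial|=0.5000 |theta_final|=181909/47916 (≈3.7964) -> increased

Answer: yes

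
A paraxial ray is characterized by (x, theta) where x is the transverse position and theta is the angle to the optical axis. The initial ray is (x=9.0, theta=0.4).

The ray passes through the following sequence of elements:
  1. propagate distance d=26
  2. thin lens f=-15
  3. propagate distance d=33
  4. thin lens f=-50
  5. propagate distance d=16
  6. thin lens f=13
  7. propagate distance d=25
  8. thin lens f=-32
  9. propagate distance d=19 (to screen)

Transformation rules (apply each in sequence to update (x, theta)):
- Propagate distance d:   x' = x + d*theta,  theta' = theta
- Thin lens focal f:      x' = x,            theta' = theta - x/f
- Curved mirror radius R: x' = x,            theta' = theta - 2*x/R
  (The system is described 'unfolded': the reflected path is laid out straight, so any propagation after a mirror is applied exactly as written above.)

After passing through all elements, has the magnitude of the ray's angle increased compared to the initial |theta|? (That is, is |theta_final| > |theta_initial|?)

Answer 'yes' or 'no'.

Initial: x=9.0000 theta=0.4000
After 1 (propagate distance d=26): x=19.4000 theta=0.4000
After 2 (thin lens f=-15): x=19.4000 theta=127/75 (≈1.6933)
After 3 (propagate distance d=33): x=75.2800 theta=127/75 (≈1.6933)
After 4 (thin lens f=-50): x=75.2800 theta=5998/1875 (≈3.1989)
After 5 (propagate distance d=16): x=237118/1875 (≈126.4629) theta=5998/1875 (≈3.1989)
After 6 (thin lens f=13): x=237118/1875 (≈126.4629) theta=-53048/8125 (≈-6.5290)
After 7 (propagate distance d=25): x=-896066/24375 (≈-36.7617) theta=-53048/8125 (≈-6.5290)
After 8 (thin lens f=-32): x=-896066/24375 (≈-36.7617) theta=-2994337/390000 (≈-7.6778)
After 9 (propagate distance d=19 (to screen)): x=-23743153/130000 (≈-182.6396) theta=-2994337/390000 (≈-7.6778)
|theta_initial|=0.4000 |theta_final|=2994337/390000 (≈7.6778) -> increased

Answer: yes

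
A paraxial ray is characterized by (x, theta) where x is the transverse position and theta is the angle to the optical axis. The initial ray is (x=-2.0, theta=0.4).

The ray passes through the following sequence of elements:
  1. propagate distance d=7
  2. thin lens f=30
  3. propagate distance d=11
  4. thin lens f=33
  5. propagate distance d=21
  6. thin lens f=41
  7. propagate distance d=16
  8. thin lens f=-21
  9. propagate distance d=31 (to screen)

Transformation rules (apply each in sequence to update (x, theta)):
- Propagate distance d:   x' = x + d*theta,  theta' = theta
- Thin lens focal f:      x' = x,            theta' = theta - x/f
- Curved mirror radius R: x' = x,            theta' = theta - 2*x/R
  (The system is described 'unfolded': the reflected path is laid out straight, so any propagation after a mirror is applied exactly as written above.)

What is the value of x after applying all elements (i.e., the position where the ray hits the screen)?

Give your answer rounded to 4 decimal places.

Answer: 23.1188

Derivation:
Initial: x=-2.0000 theta=0.4000
After 1 (propagate distance d=7): x=0.8000 theta=0.4000
After 2 (thin lens f=30): x=0.8000 theta=28/75 (≈0.3733)
After 3 (propagate distance d=11): x=368/75 (≈4.9067) theta=28/75 (≈0.3733)
After 4 (thin lens f=33): x=368/75 (≈4.9067) theta=556/2475 (≈0.2246)
After 5 (propagate distance d=21): x=1588/165 (≈9.6242) theta=556/2475 (≈0.2246)
After 6 (thin lens f=41): x=1588/165 (≈9.6242) theta=-1024/101475 (≈-0.0101)
After 7 (propagate distance d=16): x=960236/101475 (≈9.4628) theta=-1024/101475 (≈-0.0101)
After 8 (thin lens f=-21): x=960236/101475 (≈9.4628) theta=938732/2130975 (≈0.4405)
After 9 (propagate distance d=31 (to screen)): x=49265648/2130975 (≈23.1188) theta=938732/2130975 (≈0.4405)
Rounded to 4 decimal places: x = 23.1188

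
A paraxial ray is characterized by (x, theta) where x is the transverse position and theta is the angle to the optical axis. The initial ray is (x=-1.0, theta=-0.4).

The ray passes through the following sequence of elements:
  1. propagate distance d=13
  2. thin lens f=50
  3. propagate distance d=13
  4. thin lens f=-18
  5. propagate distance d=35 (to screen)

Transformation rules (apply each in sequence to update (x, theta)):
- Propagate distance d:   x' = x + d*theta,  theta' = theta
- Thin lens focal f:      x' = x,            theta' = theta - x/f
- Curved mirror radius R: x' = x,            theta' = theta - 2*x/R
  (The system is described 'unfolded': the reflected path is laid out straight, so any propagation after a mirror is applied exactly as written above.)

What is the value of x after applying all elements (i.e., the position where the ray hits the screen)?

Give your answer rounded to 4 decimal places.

Answer: -38.4802

Derivation:
Initial: x=-1.0000 theta=-0.4000
After 1 (propagate distance d=13): x=-6.2000 theta=-0.4000
After 2 (thin lens f=50): x=-6.2000 theta=-0.2760
After 3 (propagate distance d=13): x=-9.7880 theta=-0.2760
After 4 (thin lens f=-18): x=-9.7880 theta=-3689/4500 (≈-0.8198)
After 5 (propagate distance d=35 (to screen)): x=-173161/4500 (≈-38.4802) theta=-3689/4500 (≈-0.8198)
Rounded to 4 decimal places: x = -38.4802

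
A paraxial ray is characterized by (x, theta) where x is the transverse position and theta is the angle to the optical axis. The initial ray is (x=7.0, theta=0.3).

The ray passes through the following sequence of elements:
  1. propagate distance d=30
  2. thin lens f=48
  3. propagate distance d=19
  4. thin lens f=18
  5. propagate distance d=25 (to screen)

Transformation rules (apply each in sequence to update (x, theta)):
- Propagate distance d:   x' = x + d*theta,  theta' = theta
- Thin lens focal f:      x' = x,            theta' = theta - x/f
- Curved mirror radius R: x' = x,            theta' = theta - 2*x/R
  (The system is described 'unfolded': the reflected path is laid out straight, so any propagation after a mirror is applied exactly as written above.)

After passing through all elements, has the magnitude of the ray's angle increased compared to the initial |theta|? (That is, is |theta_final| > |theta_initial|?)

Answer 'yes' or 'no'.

Answer: yes

Derivation:
Initial: x=7.0000 theta=0.3000
After 1 (propagate distance d=30): x=16.0000 theta=0.3000
After 2 (thin lens f=48): x=16.0000 theta=-1/30 (≈-0.0333)
After 3 (propagate distance d=19): x=461/30 (≈15.3667) theta=-1/30 (≈-0.0333)
After 4 (thin lens f=18): x=461/30 (≈15.3667) theta=-479/540 (≈-0.8870)
After 5 (propagate distance d=25 (to screen)): x=-3677/540 (≈-6.8093) theta=-479/540 (≈-0.8870)
|theta_initial|=0.3000 |theta_final|=479/540 (≈0.8870) -> increased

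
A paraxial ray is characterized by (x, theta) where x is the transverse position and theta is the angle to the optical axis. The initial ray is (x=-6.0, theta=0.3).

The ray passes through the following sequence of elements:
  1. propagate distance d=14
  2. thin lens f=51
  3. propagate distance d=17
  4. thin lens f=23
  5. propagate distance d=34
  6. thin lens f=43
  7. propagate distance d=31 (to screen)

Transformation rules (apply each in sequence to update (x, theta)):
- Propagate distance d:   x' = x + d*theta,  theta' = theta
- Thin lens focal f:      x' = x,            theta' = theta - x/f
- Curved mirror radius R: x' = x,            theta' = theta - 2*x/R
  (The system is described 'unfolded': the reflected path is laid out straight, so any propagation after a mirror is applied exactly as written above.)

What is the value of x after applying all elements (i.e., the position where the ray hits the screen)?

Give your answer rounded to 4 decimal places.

Initial: x=-6.0000 theta=0.3000
After 1 (propagate distance d=14): x=-1.8000 theta=0.3000
After 2 (thin lens f=51): x=-1.8000 theta=57/170 (≈0.3353)
After 3 (propagate distance d=17): x=3.9000 theta=57/170 (≈0.3353)
After 4 (thin lens f=23): x=3.9000 theta=324/1955 (≈0.1657)
After 5 (propagate distance d=34): x=2193/230 (≈9.5348) theta=324/1955 (≈0.1657)
After 6 (thin lens f=43): x=2193/230 (≈9.5348) theta=-219/3910 (≈-0.0560)
After 7 (propagate distance d=31 (to screen)): x=15246/1955 (≈7.7985) theta=-219/3910 (≈-0.0560)
Rounded to 4 decimal places: x = 7.7985

Answer: 7.7985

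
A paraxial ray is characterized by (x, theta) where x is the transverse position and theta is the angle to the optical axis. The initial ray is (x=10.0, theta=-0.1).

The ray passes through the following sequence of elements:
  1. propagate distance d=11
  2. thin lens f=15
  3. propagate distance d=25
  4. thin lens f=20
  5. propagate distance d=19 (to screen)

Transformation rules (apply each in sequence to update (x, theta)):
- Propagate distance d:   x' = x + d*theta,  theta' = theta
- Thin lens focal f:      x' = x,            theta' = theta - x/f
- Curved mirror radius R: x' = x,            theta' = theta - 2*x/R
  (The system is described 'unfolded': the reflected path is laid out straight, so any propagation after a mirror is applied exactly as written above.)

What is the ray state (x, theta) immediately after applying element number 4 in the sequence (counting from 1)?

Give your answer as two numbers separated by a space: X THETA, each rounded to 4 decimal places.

Initial: x=10.0000 theta=-0.1000
After 1 (propagate distance d=11): x=8.9000 theta=-0.1000
After 2 (thin lens f=15): x=8.9000 theta=-52/75 (≈-0.6933)
After 3 (propagate distance d=25): x=-253/30 (≈-8.4333) theta=-52/75 (≈-0.6933)
After 4 (thin lens f=20): x=-253/30 (≈-8.4333) theta=-163/600 (≈-0.2717)
Rounded to 4 decimal places: x = -8.4333, theta = -0.2717

Answer: -8.4333 -0.2717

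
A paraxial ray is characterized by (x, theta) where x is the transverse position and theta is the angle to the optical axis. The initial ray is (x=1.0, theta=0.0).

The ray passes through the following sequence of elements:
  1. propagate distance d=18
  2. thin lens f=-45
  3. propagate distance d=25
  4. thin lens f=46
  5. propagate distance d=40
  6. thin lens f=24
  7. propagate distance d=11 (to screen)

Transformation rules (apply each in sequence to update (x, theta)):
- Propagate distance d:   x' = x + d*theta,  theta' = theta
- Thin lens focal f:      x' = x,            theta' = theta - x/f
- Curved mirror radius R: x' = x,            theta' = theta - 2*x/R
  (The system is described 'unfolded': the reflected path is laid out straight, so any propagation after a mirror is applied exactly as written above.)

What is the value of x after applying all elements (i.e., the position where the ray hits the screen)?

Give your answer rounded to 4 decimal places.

Answer: 0.4638

Derivation:
Initial: x=1.0000 theta=0.0000
After 1 (propagate distance d=18): x=1.0000 theta=0.0000
After 2 (thin lens f=-45): x=1.0000 theta=1/45 (≈0.0222)
After 3 (propagate distance d=25): x=14/9 (≈1.5556) theta=1/45 (≈0.0222)
After 4 (thin lens f=46): x=14/9 (≈1.5556) theta=-4/345 (≈-0.0116)
After 5 (propagate distance d=40): x=226/207 (≈1.0918) theta=-4/345 (≈-0.0116)
After 6 (thin lens f=24): x=226/207 (≈1.0918) theta=-709/12420 (≈-0.0571)
After 7 (propagate distance d=11 (to screen)): x=5761/12420 (≈0.4638) theta=-709/12420 (≈-0.0571)
Rounded to 4 decimal places: x = 0.4638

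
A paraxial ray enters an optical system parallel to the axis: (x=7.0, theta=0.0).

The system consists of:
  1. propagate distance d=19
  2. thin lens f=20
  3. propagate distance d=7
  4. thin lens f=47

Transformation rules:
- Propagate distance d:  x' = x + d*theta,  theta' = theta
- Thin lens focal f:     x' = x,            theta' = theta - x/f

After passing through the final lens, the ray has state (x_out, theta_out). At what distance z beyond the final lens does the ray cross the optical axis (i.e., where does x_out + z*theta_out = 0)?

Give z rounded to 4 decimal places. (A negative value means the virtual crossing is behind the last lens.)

Initial: x=7.0000 theta=0.0000
After 1 (propagate distance d=19): x=7.0000 theta=0.0000
After 2 (thin lens f=20): x=7.0000 theta=-0.3500
After 3 (propagate distance d=7): x=4.5500 theta=-0.3500
After 4 (thin lens f=47): x=4.5500 theta=-21/47 (≈-0.4468)
z_focus = -x_out/theta_out = -(4.5500)/(-21/47) = 611/60 ≈ 10.1833
Rounded to 4 decimal places: z = 10.1833

Answer: 10.1833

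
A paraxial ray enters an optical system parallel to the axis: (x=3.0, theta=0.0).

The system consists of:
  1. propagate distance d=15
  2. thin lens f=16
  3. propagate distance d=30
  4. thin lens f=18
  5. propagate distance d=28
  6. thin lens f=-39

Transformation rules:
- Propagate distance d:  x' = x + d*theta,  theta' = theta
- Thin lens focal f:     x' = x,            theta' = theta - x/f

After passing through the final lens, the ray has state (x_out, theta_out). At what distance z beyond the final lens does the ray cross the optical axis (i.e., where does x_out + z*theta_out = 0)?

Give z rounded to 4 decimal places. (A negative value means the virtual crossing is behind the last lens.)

Answer: -27.3000

Derivation:
Initial: x=3.0000 theta=0.0000
After 1 (propagate distance d=15): x=3.0000 theta=0.0000
After 2 (thin lens f=16): x=3.0000 theta=-0.1875
After 3 (propagate distance d=30): x=-2.6250 theta=-0.1875
After 4 (thin lens f=18): x=-2.6250 theta=-1/24 (≈-0.0417)
After 5 (propagate distance d=28): x=-91/24 (≈-3.7917) theta=-1/24 (≈-0.0417)
After 6 (thin lens f=-39): x=-91/24 (≈-3.7917) theta=-5/36 (≈-0.1389)
z_focus = -x_out/theta_out = -(-91/24)/(-5/36) = -27.3000
Rounded to 4 decimal places: z = -27.3000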